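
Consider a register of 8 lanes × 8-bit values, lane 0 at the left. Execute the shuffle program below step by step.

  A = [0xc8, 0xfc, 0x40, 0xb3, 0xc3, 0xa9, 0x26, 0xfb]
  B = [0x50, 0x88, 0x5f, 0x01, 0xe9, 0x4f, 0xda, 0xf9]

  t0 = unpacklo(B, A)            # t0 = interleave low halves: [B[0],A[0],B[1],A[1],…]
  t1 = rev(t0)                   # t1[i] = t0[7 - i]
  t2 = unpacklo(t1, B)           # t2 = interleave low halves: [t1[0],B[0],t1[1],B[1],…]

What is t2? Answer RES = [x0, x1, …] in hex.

t0 = [0x50, 0xc8, 0x88, 0xfc, 0x5f, 0x40, 0x01, 0xb3]
t1 = [0xb3, 0x01, 0x40, 0x5f, 0xfc, 0x88, 0xc8, 0x50]
t2 = [0xb3, 0x50, 0x01, 0x88, 0x40, 0x5f, 0x5f, 0x01]

RES = [ 0xb3  0x50  0x01  0x88  0x40  0x5f  0x5f  0x01 ]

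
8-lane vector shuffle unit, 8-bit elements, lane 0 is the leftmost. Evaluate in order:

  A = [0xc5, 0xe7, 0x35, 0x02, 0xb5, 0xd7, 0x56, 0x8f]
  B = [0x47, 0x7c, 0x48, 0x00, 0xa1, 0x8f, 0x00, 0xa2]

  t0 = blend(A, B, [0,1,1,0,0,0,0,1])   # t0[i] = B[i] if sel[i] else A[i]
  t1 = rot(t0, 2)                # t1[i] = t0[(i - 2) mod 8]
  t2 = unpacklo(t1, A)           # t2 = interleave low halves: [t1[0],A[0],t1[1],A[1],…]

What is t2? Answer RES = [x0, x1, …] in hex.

→ t0 |c5|7c|48|02|b5|d7|56|a2|
→ t1 |56|a2|c5|7c|48|02|b5|d7|
→ t2 |56|c5|a2|e7|c5|35|7c|02|

RES = [ 0x56  0xc5  0xa2  0xe7  0xc5  0x35  0x7c  0x02 ]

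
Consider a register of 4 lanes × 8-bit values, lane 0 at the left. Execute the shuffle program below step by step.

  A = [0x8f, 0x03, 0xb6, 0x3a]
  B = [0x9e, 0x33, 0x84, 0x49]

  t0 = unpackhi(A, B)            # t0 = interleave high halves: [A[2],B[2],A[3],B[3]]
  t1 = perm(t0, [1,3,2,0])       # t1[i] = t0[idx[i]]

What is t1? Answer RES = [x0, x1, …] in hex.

RES = [ 0x84  0x49  0x3a  0xb6 ]

  t0: b6 84 3a 49
  t1: 84 49 3a b6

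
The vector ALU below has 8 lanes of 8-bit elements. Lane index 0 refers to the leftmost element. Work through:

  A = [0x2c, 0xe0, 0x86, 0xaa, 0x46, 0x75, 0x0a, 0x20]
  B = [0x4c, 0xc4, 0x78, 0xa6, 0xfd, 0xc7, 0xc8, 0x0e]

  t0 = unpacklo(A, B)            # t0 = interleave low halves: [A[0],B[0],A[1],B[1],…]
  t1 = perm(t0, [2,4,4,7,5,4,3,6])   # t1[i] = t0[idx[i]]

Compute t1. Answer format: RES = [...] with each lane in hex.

  t0: 2c 4c e0 c4 86 78 aa a6
  t1: e0 86 86 a6 78 86 c4 aa

RES = [ 0xe0  0x86  0x86  0xa6  0x78  0x86  0xc4  0xaa ]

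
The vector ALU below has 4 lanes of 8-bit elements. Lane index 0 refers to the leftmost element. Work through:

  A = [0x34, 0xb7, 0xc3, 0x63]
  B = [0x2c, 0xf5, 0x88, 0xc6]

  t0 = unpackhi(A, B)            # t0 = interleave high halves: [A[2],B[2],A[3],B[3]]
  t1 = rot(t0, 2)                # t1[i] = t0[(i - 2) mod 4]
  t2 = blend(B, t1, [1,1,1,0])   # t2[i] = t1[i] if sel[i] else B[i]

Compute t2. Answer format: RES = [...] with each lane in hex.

RES = [0x63, 0xc6, 0xc3, 0xc6]

t0 = [0xc3, 0x88, 0x63, 0xc6]
t1 = [0x63, 0xc6, 0xc3, 0x88]
t2 = [0x63, 0xc6, 0xc3, 0xc6]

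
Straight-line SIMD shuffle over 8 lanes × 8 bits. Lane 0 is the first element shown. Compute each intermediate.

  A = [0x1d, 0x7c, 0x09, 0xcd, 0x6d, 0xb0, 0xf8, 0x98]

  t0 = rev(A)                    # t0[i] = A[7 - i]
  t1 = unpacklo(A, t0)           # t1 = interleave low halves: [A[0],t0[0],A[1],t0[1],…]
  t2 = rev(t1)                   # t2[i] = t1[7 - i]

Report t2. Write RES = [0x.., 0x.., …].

RES = [0x6d, 0xcd, 0xb0, 0x09, 0xf8, 0x7c, 0x98, 0x1d]

  t0: 98 f8 b0 6d cd 09 7c 1d
  t1: 1d 98 7c f8 09 b0 cd 6d
  t2: 6d cd b0 09 f8 7c 98 1d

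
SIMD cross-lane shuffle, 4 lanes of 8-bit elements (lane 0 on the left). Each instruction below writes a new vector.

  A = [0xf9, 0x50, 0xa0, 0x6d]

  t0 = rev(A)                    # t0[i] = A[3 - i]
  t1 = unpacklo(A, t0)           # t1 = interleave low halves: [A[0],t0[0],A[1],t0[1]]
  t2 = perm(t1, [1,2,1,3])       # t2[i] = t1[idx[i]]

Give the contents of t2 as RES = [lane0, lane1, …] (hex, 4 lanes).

RES = [0x6d, 0x50, 0x6d, 0xa0]

→ t0 |6d|a0|50|f9|
→ t1 |f9|6d|50|a0|
→ t2 |6d|50|6d|a0|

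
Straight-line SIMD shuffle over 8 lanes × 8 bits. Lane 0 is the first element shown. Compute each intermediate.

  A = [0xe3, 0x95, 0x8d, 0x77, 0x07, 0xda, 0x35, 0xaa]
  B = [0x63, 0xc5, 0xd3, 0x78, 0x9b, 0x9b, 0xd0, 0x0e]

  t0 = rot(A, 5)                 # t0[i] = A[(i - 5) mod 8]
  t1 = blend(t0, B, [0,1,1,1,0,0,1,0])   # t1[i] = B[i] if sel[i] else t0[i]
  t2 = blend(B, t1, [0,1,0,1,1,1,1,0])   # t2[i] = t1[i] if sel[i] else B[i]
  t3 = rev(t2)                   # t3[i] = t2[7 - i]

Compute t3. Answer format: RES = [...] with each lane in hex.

RES = [ 0x0e  0xd0  0xe3  0xaa  0x78  0xd3  0xc5  0x63 ]

→ t0 |77|07|da|35|aa|e3|95|8d|
→ t1 |77|c5|d3|78|aa|e3|d0|8d|
→ t2 |63|c5|d3|78|aa|e3|d0|0e|
→ t3 |0e|d0|e3|aa|78|d3|c5|63|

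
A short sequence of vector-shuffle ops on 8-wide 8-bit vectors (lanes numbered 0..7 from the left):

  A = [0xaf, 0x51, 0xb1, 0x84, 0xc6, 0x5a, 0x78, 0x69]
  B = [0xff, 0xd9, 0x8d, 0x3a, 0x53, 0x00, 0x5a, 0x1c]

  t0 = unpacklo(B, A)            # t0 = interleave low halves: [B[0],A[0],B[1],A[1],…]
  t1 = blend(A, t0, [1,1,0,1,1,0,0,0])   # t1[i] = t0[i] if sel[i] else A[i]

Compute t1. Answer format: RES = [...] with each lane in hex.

RES = [ 0xff  0xaf  0xb1  0x51  0x8d  0x5a  0x78  0x69 ]

t0 = [0xff, 0xaf, 0xd9, 0x51, 0x8d, 0xb1, 0x3a, 0x84]
t1 = [0xff, 0xaf, 0xb1, 0x51, 0x8d, 0x5a, 0x78, 0x69]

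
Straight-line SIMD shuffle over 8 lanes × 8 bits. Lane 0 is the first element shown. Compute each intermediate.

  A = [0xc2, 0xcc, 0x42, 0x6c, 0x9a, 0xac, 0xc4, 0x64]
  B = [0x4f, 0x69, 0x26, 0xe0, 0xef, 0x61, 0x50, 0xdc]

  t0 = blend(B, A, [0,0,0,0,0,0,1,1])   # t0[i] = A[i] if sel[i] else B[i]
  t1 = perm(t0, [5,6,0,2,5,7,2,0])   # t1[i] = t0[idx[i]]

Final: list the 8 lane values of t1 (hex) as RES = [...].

t0 = [0x4f, 0x69, 0x26, 0xe0, 0xef, 0x61, 0xc4, 0x64]
t1 = [0x61, 0xc4, 0x4f, 0x26, 0x61, 0x64, 0x26, 0x4f]

RES = [ 0x61  0xc4  0x4f  0x26  0x61  0x64  0x26  0x4f ]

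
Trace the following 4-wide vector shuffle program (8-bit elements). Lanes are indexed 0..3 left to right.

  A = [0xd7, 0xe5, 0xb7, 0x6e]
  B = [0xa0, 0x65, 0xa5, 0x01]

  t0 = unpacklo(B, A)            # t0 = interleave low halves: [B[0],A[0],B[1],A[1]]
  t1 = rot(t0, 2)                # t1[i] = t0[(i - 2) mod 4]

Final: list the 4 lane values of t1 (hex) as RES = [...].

RES = [ 0x65  0xe5  0xa0  0xd7 ]

  t0: a0 d7 65 e5
  t1: 65 e5 a0 d7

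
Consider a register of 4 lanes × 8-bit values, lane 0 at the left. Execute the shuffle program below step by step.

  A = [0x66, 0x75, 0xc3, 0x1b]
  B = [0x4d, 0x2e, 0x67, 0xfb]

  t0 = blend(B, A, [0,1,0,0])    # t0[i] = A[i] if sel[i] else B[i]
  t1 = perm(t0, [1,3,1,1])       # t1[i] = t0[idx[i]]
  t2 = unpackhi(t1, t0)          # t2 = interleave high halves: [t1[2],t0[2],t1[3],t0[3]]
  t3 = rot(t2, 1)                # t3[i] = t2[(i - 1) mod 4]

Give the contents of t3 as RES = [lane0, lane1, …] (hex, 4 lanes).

t0 = [0x4d, 0x75, 0x67, 0xfb]
t1 = [0x75, 0xfb, 0x75, 0x75]
t2 = [0x75, 0x67, 0x75, 0xfb]
t3 = [0xfb, 0x75, 0x67, 0x75]

RES = [0xfb, 0x75, 0x67, 0x75]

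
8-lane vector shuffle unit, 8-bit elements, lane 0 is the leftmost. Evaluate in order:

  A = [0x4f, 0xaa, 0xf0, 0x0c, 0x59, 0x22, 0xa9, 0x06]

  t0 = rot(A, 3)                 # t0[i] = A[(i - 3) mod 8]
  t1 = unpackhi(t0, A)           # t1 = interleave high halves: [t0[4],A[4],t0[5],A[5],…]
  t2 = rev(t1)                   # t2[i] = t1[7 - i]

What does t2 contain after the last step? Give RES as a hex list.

RES = [0x06, 0x59, 0xa9, 0x0c, 0x22, 0xf0, 0x59, 0xaa]

t0 = [0x22, 0xa9, 0x06, 0x4f, 0xaa, 0xf0, 0x0c, 0x59]
t1 = [0xaa, 0x59, 0xf0, 0x22, 0x0c, 0xa9, 0x59, 0x06]
t2 = [0x06, 0x59, 0xa9, 0x0c, 0x22, 0xf0, 0x59, 0xaa]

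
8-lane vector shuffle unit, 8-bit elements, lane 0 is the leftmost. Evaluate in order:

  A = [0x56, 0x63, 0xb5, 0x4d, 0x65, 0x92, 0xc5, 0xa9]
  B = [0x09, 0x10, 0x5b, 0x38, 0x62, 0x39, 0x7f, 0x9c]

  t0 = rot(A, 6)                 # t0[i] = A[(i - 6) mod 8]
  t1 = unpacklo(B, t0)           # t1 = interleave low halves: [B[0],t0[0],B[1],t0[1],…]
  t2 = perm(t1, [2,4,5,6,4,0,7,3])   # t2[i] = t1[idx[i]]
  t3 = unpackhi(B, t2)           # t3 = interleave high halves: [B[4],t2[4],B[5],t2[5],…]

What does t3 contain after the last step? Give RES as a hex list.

→ t0 |b5|4d|65|92|c5|a9|56|63|
→ t1 |09|b5|10|4d|5b|65|38|92|
→ t2 |10|5b|65|38|5b|09|92|4d|
→ t3 |62|5b|39|09|7f|92|9c|4d|

RES = [ 0x62  0x5b  0x39  0x09  0x7f  0x92  0x9c  0x4d ]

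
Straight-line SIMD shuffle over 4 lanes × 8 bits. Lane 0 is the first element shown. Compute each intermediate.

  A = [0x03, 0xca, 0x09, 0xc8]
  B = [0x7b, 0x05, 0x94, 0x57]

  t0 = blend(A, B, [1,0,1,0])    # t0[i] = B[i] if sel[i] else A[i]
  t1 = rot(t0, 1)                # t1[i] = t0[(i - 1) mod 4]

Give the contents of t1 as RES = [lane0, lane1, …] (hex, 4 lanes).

  t0: 7b ca 94 c8
  t1: c8 7b ca 94

RES = [ 0xc8  0x7b  0xca  0x94 ]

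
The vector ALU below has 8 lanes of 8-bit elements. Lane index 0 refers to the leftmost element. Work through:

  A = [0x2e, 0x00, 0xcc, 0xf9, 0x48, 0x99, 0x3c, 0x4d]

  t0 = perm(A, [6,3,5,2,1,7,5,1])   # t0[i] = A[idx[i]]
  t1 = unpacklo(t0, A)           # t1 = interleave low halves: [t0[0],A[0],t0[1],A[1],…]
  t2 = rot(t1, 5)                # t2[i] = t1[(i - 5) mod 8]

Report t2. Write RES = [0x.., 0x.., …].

RES = [0x00, 0x99, 0xcc, 0xcc, 0xf9, 0x3c, 0x2e, 0xf9]

→ t0 |3c|f9|99|cc|00|4d|99|00|
→ t1 |3c|2e|f9|00|99|cc|cc|f9|
→ t2 |00|99|cc|cc|f9|3c|2e|f9|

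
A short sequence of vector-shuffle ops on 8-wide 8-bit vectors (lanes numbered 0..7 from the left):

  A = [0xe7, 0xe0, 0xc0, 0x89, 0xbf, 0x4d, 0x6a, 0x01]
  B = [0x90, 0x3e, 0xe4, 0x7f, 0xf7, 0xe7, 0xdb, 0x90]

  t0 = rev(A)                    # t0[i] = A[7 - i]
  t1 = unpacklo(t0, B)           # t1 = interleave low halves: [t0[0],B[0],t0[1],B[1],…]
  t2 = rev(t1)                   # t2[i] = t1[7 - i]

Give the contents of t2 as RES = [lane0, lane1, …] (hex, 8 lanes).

→ t0 |01|6a|4d|bf|89|c0|e0|e7|
→ t1 |01|90|6a|3e|4d|e4|bf|7f|
→ t2 |7f|bf|e4|4d|3e|6a|90|01|

RES = [0x7f, 0xbf, 0xe4, 0x4d, 0x3e, 0x6a, 0x90, 0x01]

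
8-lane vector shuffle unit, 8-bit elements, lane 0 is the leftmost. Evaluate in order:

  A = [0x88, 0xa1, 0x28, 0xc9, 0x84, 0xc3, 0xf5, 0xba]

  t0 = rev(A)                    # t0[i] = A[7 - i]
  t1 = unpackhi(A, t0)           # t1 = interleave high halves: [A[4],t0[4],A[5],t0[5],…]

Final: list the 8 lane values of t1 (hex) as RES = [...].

  t0: ba f5 c3 84 c9 28 a1 88
  t1: 84 c9 c3 28 f5 a1 ba 88

RES = [ 0x84  0xc9  0xc3  0x28  0xf5  0xa1  0xba  0x88 ]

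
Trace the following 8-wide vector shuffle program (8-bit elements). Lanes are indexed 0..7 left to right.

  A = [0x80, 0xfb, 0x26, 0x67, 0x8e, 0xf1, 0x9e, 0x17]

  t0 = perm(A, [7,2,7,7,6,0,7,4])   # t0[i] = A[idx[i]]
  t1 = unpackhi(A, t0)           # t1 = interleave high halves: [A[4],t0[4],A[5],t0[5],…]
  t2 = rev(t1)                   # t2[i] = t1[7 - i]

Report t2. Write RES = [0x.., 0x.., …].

t0 = [0x17, 0x26, 0x17, 0x17, 0x9e, 0x80, 0x17, 0x8e]
t1 = [0x8e, 0x9e, 0xf1, 0x80, 0x9e, 0x17, 0x17, 0x8e]
t2 = [0x8e, 0x17, 0x17, 0x9e, 0x80, 0xf1, 0x9e, 0x8e]

RES = [0x8e, 0x17, 0x17, 0x9e, 0x80, 0xf1, 0x9e, 0x8e]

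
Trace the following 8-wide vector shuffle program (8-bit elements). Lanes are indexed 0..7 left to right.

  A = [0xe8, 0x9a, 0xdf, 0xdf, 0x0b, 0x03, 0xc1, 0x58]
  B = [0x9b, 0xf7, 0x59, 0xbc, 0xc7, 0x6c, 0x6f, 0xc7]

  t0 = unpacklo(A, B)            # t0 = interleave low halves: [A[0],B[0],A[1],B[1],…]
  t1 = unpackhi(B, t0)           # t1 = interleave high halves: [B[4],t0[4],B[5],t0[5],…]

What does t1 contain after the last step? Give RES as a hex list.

→ t0 |e8|9b|9a|f7|df|59|df|bc|
→ t1 |c7|df|6c|59|6f|df|c7|bc|

RES = [0xc7, 0xdf, 0x6c, 0x59, 0x6f, 0xdf, 0xc7, 0xbc]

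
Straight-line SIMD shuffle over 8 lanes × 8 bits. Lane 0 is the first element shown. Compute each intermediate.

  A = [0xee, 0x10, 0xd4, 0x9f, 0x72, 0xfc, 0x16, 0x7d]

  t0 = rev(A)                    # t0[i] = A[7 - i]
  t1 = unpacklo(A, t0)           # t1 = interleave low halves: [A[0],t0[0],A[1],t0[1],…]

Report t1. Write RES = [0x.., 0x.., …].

RES = [0xee, 0x7d, 0x10, 0x16, 0xd4, 0xfc, 0x9f, 0x72]

→ t0 |7d|16|fc|72|9f|d4|10|ee|
→ t1 |ee|7d|10|16|d4|fc|9f|72|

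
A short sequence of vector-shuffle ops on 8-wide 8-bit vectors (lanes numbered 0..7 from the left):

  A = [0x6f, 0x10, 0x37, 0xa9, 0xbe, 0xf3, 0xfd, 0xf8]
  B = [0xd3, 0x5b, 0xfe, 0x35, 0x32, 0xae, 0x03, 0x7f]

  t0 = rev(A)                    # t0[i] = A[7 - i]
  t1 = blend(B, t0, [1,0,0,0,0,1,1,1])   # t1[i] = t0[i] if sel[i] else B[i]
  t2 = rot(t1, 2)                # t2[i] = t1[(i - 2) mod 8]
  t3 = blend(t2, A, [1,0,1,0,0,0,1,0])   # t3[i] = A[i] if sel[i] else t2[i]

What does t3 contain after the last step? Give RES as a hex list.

t0 = [0xf8, 0xfd, 0xf3, 0xbe, 0xa9, 0x37, 0x10, 0x6f]
t1 = [0xf8, 0x5b, 0xfe, 0x35, 0x32, 0x37, 0x10, 0x6f]
t2 = [0x10, 0x6f, 0xf8, 0x5b, 0xfe, 0x35, 0x32, 0x37]
t3 = [0x6f, 0x6f, 0x37, 0x5b, 0xfe, 0x35, 0xfd, 0x37]

RES = [0x6f, 0x6f, 0x37, 0x5b, 0xfe, 0x35, 0xfd, 0x37]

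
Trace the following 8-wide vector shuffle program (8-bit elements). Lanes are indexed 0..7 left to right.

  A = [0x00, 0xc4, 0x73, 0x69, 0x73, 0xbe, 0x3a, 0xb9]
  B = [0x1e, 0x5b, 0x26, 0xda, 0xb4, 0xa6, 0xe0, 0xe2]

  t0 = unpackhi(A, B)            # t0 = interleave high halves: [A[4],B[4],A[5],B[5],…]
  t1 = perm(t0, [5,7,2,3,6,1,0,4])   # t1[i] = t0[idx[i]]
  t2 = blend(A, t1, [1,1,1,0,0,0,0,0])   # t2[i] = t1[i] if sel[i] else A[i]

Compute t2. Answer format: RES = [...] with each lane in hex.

t0 = [0x73, 0xb4, 0xbe, 0xa6, 0x3a, 0xe0, 0xb9, 0xe2]
t1 = [0xe0, 0xe2, 0xbe, 0xa6, 0xb9, 0xb4, 0x73, 0x3a]
t2 = [0xe0, 0xe2, 0xbe, 0x69, 0x73, 0xbe, 0x3a, 0xb9]

RES = [0xe0, 0xe2, 0xbe, 0x69, 0x73, 0xbe, 0x3a, 0xb9]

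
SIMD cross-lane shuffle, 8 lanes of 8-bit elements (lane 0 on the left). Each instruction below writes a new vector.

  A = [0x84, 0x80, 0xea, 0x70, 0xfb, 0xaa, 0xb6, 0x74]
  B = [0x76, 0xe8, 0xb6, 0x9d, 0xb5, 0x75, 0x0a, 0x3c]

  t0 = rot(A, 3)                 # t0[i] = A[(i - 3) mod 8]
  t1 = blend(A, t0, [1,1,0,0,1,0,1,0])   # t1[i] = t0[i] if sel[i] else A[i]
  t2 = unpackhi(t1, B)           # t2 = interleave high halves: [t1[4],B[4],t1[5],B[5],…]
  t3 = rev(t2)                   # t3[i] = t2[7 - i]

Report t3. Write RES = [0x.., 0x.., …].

RES = [ 0x3c  0x74  0x0a  0x70  0x75  0xaa  0xb5  0x80 ]

  t0: aa b6 74 84 80 ea 70 fb
  t1: aa b6 ea 70 80 aa 70 74
  t2: 80 b5 aa 75 70 0a 74 3c
  t3: 3c 74 0a 70 75 aa b5 80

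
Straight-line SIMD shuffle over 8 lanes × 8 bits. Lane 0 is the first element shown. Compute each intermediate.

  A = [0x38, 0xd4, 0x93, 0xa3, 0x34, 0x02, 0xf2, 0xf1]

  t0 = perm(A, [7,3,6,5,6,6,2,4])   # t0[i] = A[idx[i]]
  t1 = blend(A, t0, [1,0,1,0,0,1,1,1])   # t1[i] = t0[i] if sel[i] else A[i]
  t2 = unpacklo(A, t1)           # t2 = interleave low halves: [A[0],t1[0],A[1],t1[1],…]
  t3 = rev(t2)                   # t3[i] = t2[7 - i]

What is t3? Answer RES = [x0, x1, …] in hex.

  t0: f1 a3 f2 02 f2 f2 93 34
  t1: f1 d4 f2 a3 34 f2 93 34
  t2: 38 f1 d4 d4 93 f2 a3 a3
  t3: a3 a3 f2 93 d4 d4 f1 38

RES = [0xa3, 0xa3, 0xf2, 0x93, 0xd4, 0xd4, 0xf1, 0x38]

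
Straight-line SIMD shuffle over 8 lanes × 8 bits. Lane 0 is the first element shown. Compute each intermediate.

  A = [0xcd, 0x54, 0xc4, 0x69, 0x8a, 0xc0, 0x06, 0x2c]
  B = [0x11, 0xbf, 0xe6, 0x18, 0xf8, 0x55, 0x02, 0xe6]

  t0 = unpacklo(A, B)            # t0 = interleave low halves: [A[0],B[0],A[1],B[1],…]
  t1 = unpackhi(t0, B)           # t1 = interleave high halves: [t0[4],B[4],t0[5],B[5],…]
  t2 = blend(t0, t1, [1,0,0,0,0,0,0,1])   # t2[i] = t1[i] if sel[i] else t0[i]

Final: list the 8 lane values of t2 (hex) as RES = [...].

  t0: cd 11 54 bf c4 e6 69 18
  t1: c4 f8 e6 55 69 02 18 e6
  t2: c4 11 54 bf c4 e6 69 e6

RES = [ 0xc4  0x11  0x54  0xbf  0xc4  0xe6  0x69  0xe6 ]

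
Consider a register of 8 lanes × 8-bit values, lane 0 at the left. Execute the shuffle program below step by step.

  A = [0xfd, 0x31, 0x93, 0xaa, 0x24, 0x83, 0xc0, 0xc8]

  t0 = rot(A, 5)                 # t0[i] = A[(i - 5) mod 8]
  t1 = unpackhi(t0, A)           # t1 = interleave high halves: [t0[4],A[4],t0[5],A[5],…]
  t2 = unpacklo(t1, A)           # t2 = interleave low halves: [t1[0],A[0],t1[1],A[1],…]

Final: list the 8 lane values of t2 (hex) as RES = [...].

RES = [0xc8, 0xfd, 0x24, 0x31, 0xfd, 0x93, 0x83, 0xaa]

→ t0 |aa|24|83|c0|c8|fd|31|93|
→ t1 |c8|24|fd|83|31|c0|93|c8|
→ t2 |c8|fd|24|31|fd|93|83|aa|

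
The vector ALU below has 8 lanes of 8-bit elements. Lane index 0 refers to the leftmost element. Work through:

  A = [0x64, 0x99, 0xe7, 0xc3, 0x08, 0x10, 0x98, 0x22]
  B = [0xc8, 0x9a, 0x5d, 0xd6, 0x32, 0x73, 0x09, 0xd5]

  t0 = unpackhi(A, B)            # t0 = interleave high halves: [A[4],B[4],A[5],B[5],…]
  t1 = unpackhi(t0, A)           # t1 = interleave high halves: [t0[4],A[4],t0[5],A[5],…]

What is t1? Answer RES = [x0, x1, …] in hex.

→ t0 |08|32|10|73|98|09|22|d5|
→ t1 |98|08|09|10|22|98|d5|22|

RES = [0x98, 0x08, 0x09, 0x10, 0x22, 0x98, 0xd5, 0x22]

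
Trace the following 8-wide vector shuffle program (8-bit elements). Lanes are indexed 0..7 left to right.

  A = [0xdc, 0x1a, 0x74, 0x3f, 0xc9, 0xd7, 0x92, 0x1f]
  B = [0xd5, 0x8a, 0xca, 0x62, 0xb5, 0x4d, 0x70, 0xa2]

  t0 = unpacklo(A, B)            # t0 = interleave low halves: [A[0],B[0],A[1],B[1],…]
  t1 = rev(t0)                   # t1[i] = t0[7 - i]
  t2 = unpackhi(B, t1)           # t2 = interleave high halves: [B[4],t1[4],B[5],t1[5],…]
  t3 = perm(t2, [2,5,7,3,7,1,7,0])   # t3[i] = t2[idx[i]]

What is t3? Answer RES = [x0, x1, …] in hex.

RES = [0x4d, 0xd5, 0xdc, 0x1a, 0xdc, 0x8a, 0xdc, 0xb5]

  t0: dc d5 1a 8a 74 ca 3f 62
  t1: 62 3f ca 74 8a 1a d5 dc
  t2: b5 8a 4d 1a 70 d5 a2 dc
  t3: 4d d5 dc 1a dc 8a dc b5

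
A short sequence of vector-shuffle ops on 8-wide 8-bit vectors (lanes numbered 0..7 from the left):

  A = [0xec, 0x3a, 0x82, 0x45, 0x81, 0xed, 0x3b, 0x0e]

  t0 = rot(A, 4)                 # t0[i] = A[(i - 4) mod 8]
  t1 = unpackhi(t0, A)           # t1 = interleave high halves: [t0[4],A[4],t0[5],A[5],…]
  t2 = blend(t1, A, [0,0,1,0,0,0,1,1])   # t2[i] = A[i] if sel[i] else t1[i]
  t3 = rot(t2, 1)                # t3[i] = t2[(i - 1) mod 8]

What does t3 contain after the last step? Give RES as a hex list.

  t0: 81 ed 3b 0e ec 3a 82 45
  t1: ec 81 3a ed 82 3b 45 0e
  t2: ec 81 82 ed 82 3b 3b 0e
  t3: 0e ec 81 82 ed 82 3b 3b

RES = [ 0x0e  0xec  0x81  0x82  0xed  0x82  0x3b  0x3b ]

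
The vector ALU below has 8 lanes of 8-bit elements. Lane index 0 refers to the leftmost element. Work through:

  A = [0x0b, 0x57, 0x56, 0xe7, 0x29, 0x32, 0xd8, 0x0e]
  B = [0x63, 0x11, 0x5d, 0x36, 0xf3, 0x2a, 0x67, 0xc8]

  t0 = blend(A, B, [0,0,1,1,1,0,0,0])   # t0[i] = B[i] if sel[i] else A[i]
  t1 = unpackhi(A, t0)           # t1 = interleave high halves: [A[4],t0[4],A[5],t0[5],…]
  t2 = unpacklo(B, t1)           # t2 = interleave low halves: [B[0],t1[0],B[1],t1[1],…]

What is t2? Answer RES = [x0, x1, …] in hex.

RES = [ 0x63  0x29  0x11  0xf3  0x5d  0x32  0x36  0x32 ]

→ t0 |0b|57|5d|36|f3|32|d8|0e|
→ t1 |29|f3|32|32|d8|d8|0e|0e|
→ t2 |63|29|11|f3|5d|32|36|32|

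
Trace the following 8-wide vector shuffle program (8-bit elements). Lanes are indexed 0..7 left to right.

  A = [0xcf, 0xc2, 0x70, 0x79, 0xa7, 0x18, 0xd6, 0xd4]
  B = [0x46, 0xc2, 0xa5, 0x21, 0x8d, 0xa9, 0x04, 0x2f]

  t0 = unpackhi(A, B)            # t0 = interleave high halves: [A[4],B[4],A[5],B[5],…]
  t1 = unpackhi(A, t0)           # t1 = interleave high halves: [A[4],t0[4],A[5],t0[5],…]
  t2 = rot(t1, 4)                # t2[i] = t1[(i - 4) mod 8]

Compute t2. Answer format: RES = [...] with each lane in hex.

t0 = [0xa7, 0x8d, 0x18, 0xa9, 0xd6, 0x04, 0xd4, 0x2f]
t1 = [0xa7, 0xd6, 0x18, 0x04, 0xd6, 0xd4, 0xd4, 0x2f]
t2 = [0xd6, 0xd4, 0xd4, 0x2f, 0xa7, 0xd6, 0x18, 0x04]

RES = [ 0xd6  0xd4  0xd4  0x2f  0xa7  0xd6  0x18  0x04 ]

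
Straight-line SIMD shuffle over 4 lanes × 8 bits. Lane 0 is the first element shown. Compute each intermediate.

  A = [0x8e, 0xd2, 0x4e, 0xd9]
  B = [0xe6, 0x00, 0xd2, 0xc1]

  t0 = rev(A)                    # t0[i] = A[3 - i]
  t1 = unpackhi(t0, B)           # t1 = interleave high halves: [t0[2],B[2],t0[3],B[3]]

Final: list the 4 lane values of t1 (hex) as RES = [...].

t0 = [0xd9, 0x4e, 0xd2, 0x8e]
t1 = [0xd2, 0xd2, 0x8e, 0xc1]

RES = [0xd2, 0xd2, 0x8e, 0xc1]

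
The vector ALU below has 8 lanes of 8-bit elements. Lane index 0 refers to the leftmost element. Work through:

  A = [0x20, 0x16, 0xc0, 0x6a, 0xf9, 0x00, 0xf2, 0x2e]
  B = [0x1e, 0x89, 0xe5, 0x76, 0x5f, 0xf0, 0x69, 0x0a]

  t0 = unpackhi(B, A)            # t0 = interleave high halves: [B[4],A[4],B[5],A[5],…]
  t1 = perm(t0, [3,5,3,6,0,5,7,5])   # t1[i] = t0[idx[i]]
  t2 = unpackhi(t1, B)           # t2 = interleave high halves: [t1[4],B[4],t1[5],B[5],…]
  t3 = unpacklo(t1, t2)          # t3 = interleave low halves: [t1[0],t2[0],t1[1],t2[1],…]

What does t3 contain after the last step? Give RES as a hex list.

→ t0 |5f|f9|f0|00|69|f2|0a|2e|
→ t1 |00|f2|00|0a|5f|f2|2e|f2|
→ t2 |5f|5f|f2|f0|2e|69|f2|0a|
→ t3 |00|5f|f2|5f|00|f2|0a|f0|

RES = [0x00, 0x5f, 0xf2, 0x5f, 0x00, 0xf2, 0x0a, 0xf0]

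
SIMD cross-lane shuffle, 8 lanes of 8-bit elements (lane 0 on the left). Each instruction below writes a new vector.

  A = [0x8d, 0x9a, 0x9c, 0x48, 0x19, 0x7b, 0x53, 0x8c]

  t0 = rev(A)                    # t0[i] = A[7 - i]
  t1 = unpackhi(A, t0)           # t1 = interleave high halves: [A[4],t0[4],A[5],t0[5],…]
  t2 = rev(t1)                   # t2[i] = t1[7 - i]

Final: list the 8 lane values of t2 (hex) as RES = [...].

RES = [ 0x8d  0x8c  0x9a  0x53  0x9c  0x7b  0x48  0x19 ]

t0 = [0x8c, 0x53, 0x7b, 0x19, 0x48, 0x9c, 0x9a, 0x8d]
t1 = [0x19, 0x48, 0x7b, 0x9c, 0x53, 0x9a, 0x8c, 0x8d]
t2 = [0x8d, 0x8c, 0x9a, 0x53, 0x9c, 0x7b, 0x48, 0x19]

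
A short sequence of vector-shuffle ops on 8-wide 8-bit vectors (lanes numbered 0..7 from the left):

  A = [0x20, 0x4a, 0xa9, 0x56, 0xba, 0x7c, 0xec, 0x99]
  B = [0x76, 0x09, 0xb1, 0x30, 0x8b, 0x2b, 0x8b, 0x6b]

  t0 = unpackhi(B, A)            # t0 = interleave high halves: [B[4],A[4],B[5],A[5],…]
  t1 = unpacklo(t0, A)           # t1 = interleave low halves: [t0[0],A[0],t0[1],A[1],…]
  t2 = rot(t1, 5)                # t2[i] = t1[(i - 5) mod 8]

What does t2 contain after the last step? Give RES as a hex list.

  t0: 8b ba 2b 7c 8b ec 6b 99
  t1: 8b 20 ba 4a 2b a9 7c 56
  t2: 4a 2b a9 7c 56 8b 20 ba

RES = [0x4a, 0x2b, 0xa9, 0x7c, 0x56, 0x8b, 0x20, 0xba]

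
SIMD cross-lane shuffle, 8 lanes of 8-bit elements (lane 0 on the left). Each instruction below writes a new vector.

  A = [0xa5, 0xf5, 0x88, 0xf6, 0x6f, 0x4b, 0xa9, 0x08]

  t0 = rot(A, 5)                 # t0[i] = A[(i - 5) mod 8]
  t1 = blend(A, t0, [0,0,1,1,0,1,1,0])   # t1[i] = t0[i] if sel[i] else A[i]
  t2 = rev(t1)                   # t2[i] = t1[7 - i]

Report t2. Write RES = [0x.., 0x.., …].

RES = [0x08, 0xf5, 0xa5, 0x6f, 0xa9, 0x4b, 0xf5, 0xa5]

→ t0 |f6|6f|4b|a9|08|a5|f5|88|
→ t1 |a5|f5|4b|a9|6f|a5|f5|08|
→ t2 |08|f5|a5|6f|a9|4b|f5|a5|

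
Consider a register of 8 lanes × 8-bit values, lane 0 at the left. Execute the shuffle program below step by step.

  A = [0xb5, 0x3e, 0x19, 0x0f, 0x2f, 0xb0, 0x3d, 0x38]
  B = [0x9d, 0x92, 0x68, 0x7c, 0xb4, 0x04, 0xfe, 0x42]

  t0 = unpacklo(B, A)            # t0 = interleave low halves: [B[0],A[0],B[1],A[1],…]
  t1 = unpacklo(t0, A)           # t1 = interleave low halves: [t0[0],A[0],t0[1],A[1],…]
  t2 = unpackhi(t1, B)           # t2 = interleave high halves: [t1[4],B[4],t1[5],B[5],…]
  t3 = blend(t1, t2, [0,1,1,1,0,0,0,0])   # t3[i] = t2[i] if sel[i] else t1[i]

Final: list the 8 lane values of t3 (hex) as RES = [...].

  t0: 9d b5 92 3e 68 19 7c 0f
  t1: 9d b5 b5 3e 92 19 3e 0f
  t2: 92 b4 19 04 3e fe 0f 42
  t3: 9d b4 19 04 92 19 3e 0f

RES = [ 0x9d  0xb4  0x19  0x04  0x92  0x19  0x3e  0x0f ]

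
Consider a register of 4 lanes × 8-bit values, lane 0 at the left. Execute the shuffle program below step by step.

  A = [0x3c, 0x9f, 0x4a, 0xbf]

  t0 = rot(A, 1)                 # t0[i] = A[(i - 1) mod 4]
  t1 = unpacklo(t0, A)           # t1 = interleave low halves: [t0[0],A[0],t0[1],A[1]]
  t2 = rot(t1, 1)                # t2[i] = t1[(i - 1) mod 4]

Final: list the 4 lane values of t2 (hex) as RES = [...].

  t0: bf 3c 9f 4a
  t1: bf 3c 3c 9f
  t2: 9f bf 3c 3c

RES = [ 0x9f  0xbf  0x3c  0x3c ]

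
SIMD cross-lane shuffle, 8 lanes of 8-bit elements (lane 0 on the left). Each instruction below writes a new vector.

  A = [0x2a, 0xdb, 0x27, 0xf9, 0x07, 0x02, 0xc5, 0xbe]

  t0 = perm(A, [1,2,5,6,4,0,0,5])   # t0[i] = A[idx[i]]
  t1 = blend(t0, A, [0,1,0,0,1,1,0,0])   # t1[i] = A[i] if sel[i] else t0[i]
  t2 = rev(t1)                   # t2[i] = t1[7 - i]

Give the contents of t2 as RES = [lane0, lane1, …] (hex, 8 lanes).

RES = [ 0x02  0x2a  0x02  0x07  0xc5  0x02  0xdb  0xdb ]

t0 = [0xdb, 0x27, 0x02, 0xc5, 0x07, 0x2a, 0x2a, 0x02]
t1 = [0xdb, 0xdb, 0x02, 0xc5, 0x07, 0x02, 0x2a, 0x02]
t2 = [0x02, 0x2a, 0x02, 0x07, 0xc5, 0x02, 0xdb, 0xdb]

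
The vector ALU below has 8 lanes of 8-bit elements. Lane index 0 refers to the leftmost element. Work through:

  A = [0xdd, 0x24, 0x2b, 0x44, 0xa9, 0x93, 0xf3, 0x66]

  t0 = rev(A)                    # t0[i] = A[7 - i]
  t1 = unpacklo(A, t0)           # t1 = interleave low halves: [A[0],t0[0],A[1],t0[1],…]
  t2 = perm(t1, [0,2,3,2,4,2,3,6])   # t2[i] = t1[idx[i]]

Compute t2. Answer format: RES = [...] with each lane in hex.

t0 = [0x66, 0xf3, 0x93, 0xa9, 0x44, 0x2b, 0x24, 0xdd]
t1 = [0xdd, 0x66, 0x24, 0xf3, 0x2b, 0x93, 0x44, 0xa9]
t2 = [0xdd, 0x24, 0xf3, 0x24, 0x2b, 0x24, 0xf3, 0x44]

RES = [0xdd, 0x24, 0xf3, 0x24, 0x2b, 0x24, 0xf3, 0x44]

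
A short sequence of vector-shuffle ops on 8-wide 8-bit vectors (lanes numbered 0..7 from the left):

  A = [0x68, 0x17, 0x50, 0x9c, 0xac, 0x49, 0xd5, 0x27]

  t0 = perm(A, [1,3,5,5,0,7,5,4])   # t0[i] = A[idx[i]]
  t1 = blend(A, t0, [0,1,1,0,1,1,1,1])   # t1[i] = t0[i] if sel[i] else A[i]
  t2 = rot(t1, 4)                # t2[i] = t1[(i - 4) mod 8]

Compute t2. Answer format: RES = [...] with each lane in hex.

  t0: 17 9c 49 49 68 27 49 ac
  t1: 68 9c 49 9c 68 27 49 ac
  t2: 68 27 49 ac 68 9c 49 9c

RES = [ 0x68  0x27  0x49  0xac  0x68  0x9c  0x49  0x9c ]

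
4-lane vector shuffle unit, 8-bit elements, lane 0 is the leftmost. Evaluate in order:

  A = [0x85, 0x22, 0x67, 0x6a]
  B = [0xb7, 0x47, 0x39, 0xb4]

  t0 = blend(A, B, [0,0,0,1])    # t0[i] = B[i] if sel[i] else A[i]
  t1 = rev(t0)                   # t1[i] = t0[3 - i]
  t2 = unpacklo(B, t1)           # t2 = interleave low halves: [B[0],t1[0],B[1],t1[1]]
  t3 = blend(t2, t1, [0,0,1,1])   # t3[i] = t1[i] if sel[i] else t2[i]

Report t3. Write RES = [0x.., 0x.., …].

t0 = [0x85, 0x22, 0x67, 0xb4]
t1 = [0xb4, 0x67, 0x22, 0x85]
t2 = [0xb7, 0xb4, 0x47, 0x67]
t3 = [0xb7, 0xb4, 0x22, 0x85]

RES = [0xb7, 0xb4, 0x22, 0x85]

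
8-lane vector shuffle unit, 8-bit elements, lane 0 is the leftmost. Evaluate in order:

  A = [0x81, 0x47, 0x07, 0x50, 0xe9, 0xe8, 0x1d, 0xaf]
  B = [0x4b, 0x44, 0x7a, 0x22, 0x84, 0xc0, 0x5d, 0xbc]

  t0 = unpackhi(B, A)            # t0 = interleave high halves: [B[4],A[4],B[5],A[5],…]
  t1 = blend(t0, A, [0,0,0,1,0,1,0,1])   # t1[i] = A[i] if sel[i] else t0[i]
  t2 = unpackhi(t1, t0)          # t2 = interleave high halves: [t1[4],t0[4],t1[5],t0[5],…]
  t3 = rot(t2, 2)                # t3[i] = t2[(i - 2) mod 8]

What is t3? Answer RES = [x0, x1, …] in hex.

  t0: 84 e9 c0 e8 5d 1d bc af
  t1: 84 e9 c0 50 5d e8 bc af
  t2: 5d 5d e8 1d bc bc af af
  t3: af af 5d 5d e8 1d bc bc

RES = [ 0xaf  0xaf  0x5d  0x5d  0xe8  0x1d  0xbc  0xbc ]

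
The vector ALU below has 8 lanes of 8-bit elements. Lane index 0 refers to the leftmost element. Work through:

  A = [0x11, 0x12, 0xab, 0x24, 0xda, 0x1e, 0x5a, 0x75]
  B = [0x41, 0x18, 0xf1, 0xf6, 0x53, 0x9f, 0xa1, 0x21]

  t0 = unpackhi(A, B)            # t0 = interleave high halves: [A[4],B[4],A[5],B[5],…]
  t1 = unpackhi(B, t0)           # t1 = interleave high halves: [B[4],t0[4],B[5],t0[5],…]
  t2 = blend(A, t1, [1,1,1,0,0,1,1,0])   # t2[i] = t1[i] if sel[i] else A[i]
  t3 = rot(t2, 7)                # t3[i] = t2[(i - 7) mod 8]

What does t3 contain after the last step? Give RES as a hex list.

→ t0 |da|53|1e|9f|5a|a1|75|21|
→ t1 |53|5a|9f|a1|a1|75|21|21|
→ t2 |53|5a|9f|24|da|75|21|75|
→ t3 |5a|9f|24|da|75|21|75|53|

RES = [ 0x5a  0x9f  0x24  0xda  0x75  0x21  0x75  0x53 ]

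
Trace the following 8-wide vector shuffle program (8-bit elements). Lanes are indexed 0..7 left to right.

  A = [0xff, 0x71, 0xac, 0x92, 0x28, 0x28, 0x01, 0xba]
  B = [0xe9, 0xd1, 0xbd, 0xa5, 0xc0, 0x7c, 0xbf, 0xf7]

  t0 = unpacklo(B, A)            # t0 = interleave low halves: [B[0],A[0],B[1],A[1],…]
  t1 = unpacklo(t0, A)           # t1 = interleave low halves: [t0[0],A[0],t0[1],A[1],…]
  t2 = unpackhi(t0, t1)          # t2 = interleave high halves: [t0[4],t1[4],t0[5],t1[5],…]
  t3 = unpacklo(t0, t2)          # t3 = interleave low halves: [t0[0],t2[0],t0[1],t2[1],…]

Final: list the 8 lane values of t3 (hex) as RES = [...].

→ t0 |e9|ff|d1|71|bd|ac|a5|92|
→ t1 |e9|ff|ff|71|d1|ac|71|92|
→ t2 |bd|d1|ac|ac|a5|71|92|92|
→ t3 |e9|bd|ff|d1|d1|ac|71|ac|

RES = [ 0xe9  0xbd  0xff  0xd1  0xd1  0xac  0x71  0xac ]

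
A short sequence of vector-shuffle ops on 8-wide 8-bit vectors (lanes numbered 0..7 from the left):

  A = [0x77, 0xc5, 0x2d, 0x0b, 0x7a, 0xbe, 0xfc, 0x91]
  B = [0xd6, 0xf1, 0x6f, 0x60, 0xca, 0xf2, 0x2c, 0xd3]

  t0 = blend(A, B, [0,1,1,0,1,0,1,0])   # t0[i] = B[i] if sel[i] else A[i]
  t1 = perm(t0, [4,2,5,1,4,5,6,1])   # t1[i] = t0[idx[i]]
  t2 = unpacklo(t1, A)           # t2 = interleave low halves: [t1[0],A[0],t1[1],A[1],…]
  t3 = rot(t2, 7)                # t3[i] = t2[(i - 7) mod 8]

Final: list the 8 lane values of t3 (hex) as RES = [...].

RES = [0x77, 0x6f, 0xc5, 0xbe, 0x2d, 0xf1, 0x0b, 0xca]

  t0: 77 f1 6f 0b ca be 2c 91
  t1: ca 6f be f1 ca be 2c f1
  t2: ca 77 6f c5 be 2d f1 0b
  t3: 77 6f c5 be 2d f1 0b ca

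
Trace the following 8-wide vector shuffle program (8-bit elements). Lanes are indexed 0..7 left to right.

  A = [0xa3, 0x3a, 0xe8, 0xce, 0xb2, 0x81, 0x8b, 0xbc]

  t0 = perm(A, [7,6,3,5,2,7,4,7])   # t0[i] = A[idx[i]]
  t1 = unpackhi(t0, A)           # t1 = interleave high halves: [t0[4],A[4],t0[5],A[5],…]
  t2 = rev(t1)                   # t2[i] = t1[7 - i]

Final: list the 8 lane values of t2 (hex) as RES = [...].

RES = [ 0xbc  0xbc  0x8b  0xb2  0x81  0xbc  0xb2  0xe8 ]

t0 = [0xbc, 0x8b, 0xce, 0x81, 0xe8, 0xbc, 0xb2, 0xbc]
t1 = [0xe8, 0xb2, 0xbc, 0x81, 0xb2, 0x8b, 0xbc, 0xbc]
t2 = [0xbc, 0xbc, 0x8b, 0xb2, 0x81, 0xbc, 0xb2, 0xe8]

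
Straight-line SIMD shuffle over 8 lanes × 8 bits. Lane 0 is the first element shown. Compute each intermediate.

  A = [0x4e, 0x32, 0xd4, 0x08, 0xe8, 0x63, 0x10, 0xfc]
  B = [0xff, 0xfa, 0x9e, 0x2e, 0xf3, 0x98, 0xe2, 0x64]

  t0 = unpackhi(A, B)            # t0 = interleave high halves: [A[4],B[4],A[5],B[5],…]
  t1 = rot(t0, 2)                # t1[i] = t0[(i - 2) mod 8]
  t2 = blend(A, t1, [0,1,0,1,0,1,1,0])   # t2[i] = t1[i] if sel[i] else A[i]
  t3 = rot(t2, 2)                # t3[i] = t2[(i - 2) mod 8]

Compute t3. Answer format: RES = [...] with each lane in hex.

→ t0 |e8|f3|63|98|10|e2|fc|64|
→ t1 |fc|64|e8|f3|63|98|10|e2|
→ t2 |4e|64|d4|f3|e8|98|10|fc|
→ t3 |10|fc|4e|64|d4|f3|e8|98|

RES = [ 0x10  0xfc  0x4e  0x64  0xd4  0xf3  0xe8  0x98 ]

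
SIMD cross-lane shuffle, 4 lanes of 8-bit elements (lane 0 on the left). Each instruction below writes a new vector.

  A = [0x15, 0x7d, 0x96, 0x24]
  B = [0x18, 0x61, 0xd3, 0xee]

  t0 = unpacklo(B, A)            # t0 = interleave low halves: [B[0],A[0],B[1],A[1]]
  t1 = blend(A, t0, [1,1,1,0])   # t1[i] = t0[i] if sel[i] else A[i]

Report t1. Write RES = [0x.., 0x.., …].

RES = [0x18, 0x15, 0x61, 0x24]

→ t0 |18|15|61|7d|
→ t1 |18|15|61|24|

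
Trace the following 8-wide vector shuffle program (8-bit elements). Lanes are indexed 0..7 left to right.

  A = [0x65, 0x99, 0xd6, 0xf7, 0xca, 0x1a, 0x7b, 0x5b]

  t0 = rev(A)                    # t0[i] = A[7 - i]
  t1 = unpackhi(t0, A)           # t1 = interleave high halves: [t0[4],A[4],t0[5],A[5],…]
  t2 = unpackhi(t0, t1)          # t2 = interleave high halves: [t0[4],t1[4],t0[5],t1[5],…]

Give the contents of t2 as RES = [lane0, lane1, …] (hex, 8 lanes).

  t0: 5b 7b 1a ca f7 d6 99 65
  t1: f7 ca d6 1a 99 7b 65 5b
  t2: f7 99 d6 7b 99 65 65 5b

RES = [ 0xf7  0x99  0xd6  0x7b  0x99  0x65  0x65  0x5b ]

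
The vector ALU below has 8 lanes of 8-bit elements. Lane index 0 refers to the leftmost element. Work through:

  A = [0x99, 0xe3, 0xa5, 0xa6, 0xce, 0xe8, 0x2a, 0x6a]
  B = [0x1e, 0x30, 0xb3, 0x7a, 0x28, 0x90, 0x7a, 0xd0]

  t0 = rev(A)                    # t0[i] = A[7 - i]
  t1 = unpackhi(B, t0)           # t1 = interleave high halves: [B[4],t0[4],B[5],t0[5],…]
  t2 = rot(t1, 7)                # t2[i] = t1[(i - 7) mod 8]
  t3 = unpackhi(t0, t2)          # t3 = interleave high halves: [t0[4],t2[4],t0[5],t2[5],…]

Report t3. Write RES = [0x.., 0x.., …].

RES = [ 0xa6  0xe3  0xa5  0xd0  0xe3  0x99  0x99  0x28 ]

→ t0 |6a|2a|e8|ce|a6|a5|e3|99|
→ t1 |28|a6|90|a5|7a|e3|d0|99|
→ t2 |a6|90|a5|7a|e3|d0|99|28|
→ t3 |a6|e3|a5|d0|e3|99|99|28|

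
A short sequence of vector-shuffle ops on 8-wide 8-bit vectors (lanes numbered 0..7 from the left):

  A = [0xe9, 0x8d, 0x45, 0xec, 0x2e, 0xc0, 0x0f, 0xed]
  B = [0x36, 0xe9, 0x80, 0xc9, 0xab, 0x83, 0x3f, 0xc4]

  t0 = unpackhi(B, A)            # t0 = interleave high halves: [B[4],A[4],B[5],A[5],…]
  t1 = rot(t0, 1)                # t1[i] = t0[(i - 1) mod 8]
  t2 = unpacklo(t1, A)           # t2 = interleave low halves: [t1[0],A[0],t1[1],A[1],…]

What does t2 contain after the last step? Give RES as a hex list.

→ t0 |ab|2e|83|c0|3f|0f|c4|ed|
→ t1 |ed|ab|2e|83|c0|3f|0f|c4|
→ t2 |ed|e9|ab|8d|2e|45|83|ec|

RES = [0xed, 0xe9, 0xab, 0x8d, 0x2e, 0x45, 0x83, 0xec]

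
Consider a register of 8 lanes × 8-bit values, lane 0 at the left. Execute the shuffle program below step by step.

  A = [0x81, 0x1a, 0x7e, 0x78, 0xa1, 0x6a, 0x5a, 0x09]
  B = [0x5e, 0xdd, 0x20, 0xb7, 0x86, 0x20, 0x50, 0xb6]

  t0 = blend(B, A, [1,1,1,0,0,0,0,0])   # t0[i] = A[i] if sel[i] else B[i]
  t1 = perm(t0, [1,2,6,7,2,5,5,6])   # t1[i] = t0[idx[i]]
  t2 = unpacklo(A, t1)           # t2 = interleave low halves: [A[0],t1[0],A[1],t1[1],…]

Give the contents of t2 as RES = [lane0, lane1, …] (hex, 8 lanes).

RES = [ 0x81  0x1a  0x1a  0x7e  0x7e  0x50  0x78  0xb6 ]

t0 = [0x81, 0x1a, 0x7e, 0xb7, 0x86, 0x20, 0x50, 0xb6]
t1 = [0x1a, 0x7e, 0x50, 0xb6, 0x7e, 0x20, 0x20, 0x50]
t2 = [0x81, 0x1a, 0x1a, 0x7e, 0x7e, 0x50, 0x78, 0xb6]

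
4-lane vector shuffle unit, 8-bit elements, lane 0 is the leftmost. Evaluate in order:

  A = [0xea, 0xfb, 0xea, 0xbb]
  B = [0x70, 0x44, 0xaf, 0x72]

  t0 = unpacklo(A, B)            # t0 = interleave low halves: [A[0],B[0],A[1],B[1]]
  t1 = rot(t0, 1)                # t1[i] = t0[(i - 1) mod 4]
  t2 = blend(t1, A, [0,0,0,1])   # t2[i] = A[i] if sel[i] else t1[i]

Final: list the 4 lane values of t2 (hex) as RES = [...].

RES = [ 0x44  0xea  0x70  0xbb ]

t0 = [0xea, 0x70, 0xfb, 0x44]
t1 = [0x44, 0xea, 0x70, 0xfb]
t2 = [0x44, 0xea, 0x70, 0xbb]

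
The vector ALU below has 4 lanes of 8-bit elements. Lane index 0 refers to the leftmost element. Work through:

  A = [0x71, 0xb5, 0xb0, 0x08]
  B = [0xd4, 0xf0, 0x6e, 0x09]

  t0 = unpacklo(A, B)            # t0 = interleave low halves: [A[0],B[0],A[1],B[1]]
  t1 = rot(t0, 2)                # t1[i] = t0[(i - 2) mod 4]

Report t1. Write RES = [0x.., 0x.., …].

t0 = [0x71, 0xd4, 0xb5, 0xf0]
t1 = [0xb5, 0xf0, 0x71, 0xd4]

RES = [ 0xb5  0xf0  0x71  0xd4 ]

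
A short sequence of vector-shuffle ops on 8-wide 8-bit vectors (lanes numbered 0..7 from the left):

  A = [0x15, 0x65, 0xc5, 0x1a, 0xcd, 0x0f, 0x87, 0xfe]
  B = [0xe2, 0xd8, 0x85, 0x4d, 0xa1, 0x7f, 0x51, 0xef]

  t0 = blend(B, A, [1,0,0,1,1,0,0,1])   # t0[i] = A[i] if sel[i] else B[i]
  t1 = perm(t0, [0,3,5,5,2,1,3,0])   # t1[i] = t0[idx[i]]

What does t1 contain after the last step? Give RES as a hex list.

t0 = [0x15, 0xd8, 0x85, 0x1a, 0xcd, 0x7f, 0x51, 0xfe]
t1 = [0x15, 0x1a, 0x7f, 0x7f, 0x85, 0xd8, 0x1a, 0x15]

RES = [0x15, 0x1a, 0x7f, 0x7f, 0x85, 0xd8, 0x1a, 0x15]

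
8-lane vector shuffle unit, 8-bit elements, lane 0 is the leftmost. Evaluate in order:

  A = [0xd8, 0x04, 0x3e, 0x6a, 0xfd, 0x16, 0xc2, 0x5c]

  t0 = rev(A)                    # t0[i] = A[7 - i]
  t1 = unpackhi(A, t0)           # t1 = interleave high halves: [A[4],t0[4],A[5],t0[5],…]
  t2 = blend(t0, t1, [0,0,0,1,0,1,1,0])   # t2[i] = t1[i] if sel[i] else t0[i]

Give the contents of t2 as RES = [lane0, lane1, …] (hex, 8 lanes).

→ t0 |5c|c2|16|fd|6a|3e|04|d8|
→ t1 |fd|6a|16|3e|c2|04|5c|d8|
→ t2 |5c|c2|16|3e|6a|04|5c|d8|

RES = [0x5c, 0xc2, 0x16, 0x3e, 0x6a, 0x04, 0x5c, 0xd8]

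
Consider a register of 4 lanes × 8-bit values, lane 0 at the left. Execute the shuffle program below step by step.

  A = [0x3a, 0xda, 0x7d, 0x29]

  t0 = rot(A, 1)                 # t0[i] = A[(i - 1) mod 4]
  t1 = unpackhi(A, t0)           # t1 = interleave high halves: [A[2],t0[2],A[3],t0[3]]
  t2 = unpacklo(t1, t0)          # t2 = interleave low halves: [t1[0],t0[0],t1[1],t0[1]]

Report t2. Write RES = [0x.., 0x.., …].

RES = [0x7d, 0x29, 0xda, 0x3a]

t0 = [0x29, 0x3a, 0xda, 0x7d]
t1 = [0x7d, 0xda, 0x29, 0x7d]
t2 = [0x7d, 0x29, 0xda, 0x3a]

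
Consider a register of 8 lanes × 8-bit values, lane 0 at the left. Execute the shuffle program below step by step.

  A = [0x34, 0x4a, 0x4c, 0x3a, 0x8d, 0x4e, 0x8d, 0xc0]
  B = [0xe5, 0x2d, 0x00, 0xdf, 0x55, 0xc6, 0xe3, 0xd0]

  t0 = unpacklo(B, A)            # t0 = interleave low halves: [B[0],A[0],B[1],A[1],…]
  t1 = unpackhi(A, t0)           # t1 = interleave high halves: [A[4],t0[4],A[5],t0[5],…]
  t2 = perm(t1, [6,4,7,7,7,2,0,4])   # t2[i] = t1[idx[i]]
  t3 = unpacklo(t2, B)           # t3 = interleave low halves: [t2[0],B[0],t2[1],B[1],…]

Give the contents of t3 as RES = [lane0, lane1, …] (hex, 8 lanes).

  t0: e5 34 2d 4a 00 4c df 3a
  t1: 8d 00 4e 4c 8d df c0 3a
  t2: c0 8d 3a 3a 3a 4e 8d 8d
  t3: c0 e5 8d 2d 3a 00 3a df

RES = [ 0xc0  0xe5  0x8d  0x2d  0x3a  0x00  0x3a  0xdf ]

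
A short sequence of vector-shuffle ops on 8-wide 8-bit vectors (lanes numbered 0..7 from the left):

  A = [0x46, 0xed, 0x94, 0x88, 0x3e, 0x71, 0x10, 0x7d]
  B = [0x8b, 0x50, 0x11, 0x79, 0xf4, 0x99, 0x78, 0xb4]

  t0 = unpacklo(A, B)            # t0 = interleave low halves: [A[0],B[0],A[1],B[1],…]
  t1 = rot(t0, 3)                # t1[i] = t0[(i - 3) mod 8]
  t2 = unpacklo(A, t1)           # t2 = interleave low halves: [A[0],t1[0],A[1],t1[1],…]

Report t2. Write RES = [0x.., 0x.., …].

t0 = [0x46, 0x8b, 0xed, 0x50, 0x94, 0x11, 0x88, 0x79]
t1 = [0x11, 0x88, 0x79, 0x46, 0x8b, 0xed, 0x50, 0x94]
t2 = [0x46, 0x11, 0xed, 0x88, 0x94, 0x79, 0x88, 0x46]

RES = [ 0x46  0x11  0xed  0x88  0x94  0x79  0x88  0x46 ]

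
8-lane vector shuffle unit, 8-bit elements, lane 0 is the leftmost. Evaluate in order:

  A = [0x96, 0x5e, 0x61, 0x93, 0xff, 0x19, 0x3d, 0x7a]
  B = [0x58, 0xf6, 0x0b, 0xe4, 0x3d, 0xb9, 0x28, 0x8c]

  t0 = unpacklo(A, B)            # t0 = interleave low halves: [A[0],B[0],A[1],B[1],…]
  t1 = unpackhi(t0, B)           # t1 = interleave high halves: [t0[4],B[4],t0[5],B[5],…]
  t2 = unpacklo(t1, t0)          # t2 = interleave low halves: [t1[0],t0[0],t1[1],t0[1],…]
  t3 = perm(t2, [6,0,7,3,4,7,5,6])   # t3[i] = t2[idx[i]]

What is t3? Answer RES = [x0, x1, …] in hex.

t0 = [0x96, 0x58, 0x5e, 0xf6, 0x61, 0x0b, 0x93, 0xe4]
t1 = [0x61, 0x3d, 0x0b, 0xb9, 0x93, 0x28, 0xe4, 0x8c]
t2 = [0x61, 0x96, 0x3d, 0x58, 0x0b, 0x5e, 0xb9, 0xf6]
t3 = [0xb9, 0x61, 0xf6, 0x58, 0x0b, 0xf6, 0x5e, 0xb9]

RES = [0xb9, 0x61, 0xf6, 0x58, 0x0b, 0xf6, 0x5e, 0xb9]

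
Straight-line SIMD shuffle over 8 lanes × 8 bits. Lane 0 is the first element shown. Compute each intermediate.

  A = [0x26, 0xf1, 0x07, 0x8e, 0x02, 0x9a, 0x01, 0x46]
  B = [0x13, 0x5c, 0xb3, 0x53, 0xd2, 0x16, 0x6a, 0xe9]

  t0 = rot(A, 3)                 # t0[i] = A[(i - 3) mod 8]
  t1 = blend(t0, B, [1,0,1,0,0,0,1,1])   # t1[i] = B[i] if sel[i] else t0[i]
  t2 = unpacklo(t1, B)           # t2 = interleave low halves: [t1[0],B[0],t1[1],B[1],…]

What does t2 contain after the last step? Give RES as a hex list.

RES = [ 0x13  0x13  0x01  0x5c  0xb3  0xb3  0x26  0x53 ]

→ t0 |9a|01|46|26|f1|07|8e|02|
→ t1 |13|01|b3|26|f1|07|6a|e9|
→ t2 |13|13|01|5c|b3|b3|26|53|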